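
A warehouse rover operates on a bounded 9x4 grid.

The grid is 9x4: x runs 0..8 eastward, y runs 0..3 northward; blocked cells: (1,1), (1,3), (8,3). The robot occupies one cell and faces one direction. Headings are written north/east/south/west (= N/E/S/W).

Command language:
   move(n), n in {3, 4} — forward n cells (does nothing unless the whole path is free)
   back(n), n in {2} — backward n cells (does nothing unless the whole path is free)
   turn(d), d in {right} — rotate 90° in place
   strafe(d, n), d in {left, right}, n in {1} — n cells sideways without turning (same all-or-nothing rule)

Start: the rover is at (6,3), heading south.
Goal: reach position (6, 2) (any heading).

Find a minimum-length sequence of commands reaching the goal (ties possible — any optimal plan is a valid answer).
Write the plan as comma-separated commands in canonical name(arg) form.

turn(right), strafe(left, 1)

initial: at (6,3), heading south
t=1 turn(right) ⇒ at (6,3), heading west
t=2 strafe(left, 1) ⇒ at (6,2), heading west
shorter routes all fall short; 2 is best.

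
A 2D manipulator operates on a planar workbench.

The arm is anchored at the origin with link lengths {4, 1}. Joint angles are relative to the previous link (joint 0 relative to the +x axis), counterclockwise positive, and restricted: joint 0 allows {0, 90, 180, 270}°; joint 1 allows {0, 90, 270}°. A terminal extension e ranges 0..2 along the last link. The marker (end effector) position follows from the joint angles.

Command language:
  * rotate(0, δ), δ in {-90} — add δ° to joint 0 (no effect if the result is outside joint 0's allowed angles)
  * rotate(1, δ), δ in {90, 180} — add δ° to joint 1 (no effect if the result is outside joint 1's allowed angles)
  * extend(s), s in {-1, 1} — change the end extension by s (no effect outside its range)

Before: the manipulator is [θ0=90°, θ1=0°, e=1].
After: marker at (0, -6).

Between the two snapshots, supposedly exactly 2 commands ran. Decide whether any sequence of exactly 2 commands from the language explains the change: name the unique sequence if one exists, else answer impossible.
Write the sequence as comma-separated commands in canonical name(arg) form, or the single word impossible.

rotate(0, -90), rotate(0, -90)

t0: [θ0=90°, θ1=0°, e=1]
step 1 (rotate(0, -90)): [θ0=0°, θ1=0°, e=1]
step 2 (rotate(0, -90)): [θ0=270°, θ1=0°, e=1]
all 25 alternatives checked — unique.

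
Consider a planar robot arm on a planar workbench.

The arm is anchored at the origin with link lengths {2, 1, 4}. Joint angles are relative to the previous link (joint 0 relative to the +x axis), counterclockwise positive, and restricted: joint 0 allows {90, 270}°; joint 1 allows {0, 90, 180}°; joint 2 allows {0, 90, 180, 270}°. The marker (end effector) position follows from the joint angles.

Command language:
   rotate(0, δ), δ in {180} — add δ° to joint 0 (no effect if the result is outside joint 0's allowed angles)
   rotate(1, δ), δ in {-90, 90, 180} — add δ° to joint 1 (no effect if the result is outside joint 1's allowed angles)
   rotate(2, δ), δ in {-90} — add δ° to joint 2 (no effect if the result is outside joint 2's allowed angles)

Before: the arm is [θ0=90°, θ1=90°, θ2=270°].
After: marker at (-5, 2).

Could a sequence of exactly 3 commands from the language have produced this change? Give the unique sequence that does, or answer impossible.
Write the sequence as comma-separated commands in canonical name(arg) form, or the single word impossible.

initial: [θ0=90°, θ1=90°, θ2=270°]
t=1 rotate(2, -90) ⇒ [θ0=90°, θ1=90°, θ2=180°]
t=2 rotate(2, -90) ⇒ [θ0=90°, θ1=90°, θ2=90°]
t=3 rotate(2, -90) ⇒ [θ0=90°, θ1=90°, θ2=0°]
no other 3-command option fits: unique.

rotate(2, -90), rotate(2, -90), rotate(2, -90)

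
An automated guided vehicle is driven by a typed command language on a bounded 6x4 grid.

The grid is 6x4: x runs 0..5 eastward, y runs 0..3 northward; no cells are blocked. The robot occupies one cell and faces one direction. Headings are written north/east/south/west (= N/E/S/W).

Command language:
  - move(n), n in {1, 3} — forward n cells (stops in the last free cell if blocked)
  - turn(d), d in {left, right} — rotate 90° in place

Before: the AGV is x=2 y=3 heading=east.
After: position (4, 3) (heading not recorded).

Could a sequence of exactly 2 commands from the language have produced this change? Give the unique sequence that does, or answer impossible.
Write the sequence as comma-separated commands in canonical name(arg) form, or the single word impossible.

start: x=2 y=3 heading=east
1. move(1) → x=3 y=3 heading=east
2. move(1) → x=4 y=3 heading=east
uniquely the one of 16 2-step routes that fits.

move(1), move(1)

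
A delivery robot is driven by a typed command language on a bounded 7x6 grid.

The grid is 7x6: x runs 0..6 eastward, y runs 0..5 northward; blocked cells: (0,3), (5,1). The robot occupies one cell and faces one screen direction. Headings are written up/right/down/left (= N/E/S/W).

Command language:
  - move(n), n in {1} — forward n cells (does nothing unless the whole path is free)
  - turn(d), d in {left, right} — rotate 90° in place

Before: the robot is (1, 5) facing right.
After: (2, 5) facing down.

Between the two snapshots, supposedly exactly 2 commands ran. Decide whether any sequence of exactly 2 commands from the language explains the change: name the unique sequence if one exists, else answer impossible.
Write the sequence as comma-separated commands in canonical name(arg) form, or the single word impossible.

move(1), turn(right)

key: cell and facing (now S) both changed — the 2 commands mix motion and turning
initial: (1, 5) facing right
step 1 (move(1)): (2, 5) facing right
step 2 (turn(right)): (2, 5) facing down
no other 2-command option fits: unique.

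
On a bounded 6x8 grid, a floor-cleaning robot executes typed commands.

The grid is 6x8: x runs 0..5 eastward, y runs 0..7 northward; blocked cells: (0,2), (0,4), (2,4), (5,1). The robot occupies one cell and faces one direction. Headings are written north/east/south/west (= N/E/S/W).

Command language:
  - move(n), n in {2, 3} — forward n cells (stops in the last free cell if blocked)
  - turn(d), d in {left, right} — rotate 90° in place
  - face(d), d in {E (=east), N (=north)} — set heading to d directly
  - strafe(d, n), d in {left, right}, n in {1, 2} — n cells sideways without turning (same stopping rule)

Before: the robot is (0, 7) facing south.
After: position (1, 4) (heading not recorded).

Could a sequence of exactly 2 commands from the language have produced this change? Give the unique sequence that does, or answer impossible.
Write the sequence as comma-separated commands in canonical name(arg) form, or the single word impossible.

strafe(left, 1), move(3)

key: running move(3) before strafe(left, 1) would end elsewhere — order is forced
begin: (0, 7) facing south
t=1 strafe(left, 1) ⇒ (1, 7) facing south
t=2 move(3) ⇒ (1, 4) facing south
no rival 2-sequence matches.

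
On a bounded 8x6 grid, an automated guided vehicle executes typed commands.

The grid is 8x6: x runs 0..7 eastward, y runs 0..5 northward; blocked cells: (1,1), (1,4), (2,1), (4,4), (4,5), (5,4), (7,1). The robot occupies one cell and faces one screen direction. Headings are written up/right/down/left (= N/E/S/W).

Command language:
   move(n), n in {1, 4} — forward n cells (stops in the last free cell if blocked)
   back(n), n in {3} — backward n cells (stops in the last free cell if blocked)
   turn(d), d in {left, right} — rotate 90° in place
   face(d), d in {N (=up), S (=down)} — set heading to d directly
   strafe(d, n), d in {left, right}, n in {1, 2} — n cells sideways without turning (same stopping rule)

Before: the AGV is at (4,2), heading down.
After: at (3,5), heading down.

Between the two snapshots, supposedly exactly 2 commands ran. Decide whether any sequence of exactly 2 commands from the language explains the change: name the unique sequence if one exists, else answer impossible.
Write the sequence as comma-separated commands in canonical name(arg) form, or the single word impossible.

strafe(right, 1), back(3)

key: still facing S at the end — nothing in the sequence rotates
from: at (4,2), heading down
[1] after strafe(right, 1): at (3,2), heading down
[2] after back(3): at (3,5), heading down
no rival 2-sequence matches.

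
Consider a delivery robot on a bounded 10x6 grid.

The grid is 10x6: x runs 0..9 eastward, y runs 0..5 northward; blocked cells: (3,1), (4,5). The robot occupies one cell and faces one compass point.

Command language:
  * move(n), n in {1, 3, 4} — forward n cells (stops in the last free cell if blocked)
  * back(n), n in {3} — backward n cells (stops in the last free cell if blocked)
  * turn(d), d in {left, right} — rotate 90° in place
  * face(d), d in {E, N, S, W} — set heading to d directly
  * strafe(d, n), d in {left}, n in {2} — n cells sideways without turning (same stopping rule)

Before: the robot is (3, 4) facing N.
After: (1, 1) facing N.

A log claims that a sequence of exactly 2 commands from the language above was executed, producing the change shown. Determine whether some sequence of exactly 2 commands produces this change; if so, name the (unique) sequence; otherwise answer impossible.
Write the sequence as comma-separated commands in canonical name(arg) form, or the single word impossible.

key: heading stays N — no command in the sequence turns
initial: (3, 4) facing N
1. strafe(left, 2) → (1, 4) facing N
2. back(3) → (1, 1) facing N
no other 2-command option fits: unique.

strafe(left, 2), back(3)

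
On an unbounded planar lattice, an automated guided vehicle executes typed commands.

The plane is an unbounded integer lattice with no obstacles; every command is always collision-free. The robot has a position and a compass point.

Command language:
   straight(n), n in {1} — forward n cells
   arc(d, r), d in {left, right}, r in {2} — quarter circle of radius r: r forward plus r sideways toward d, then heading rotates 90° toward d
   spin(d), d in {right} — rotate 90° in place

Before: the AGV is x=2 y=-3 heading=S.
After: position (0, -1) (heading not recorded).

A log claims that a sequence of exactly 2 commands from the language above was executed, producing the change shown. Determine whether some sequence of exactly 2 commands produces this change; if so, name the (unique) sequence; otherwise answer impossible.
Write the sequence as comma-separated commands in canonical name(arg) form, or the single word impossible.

key: order matters: swapping spin(right) and arc(right, 2) lands elsewhere
initial: x=2 y=-3 heading=S
t=1 spin(right) ⇒ x=2 y=-3 heading=W
t=2 arc(right, 2) ⇒ x=0 y=-1 heading=N
no other 2-command option fits: unique.

spin(right), arc(right, 2)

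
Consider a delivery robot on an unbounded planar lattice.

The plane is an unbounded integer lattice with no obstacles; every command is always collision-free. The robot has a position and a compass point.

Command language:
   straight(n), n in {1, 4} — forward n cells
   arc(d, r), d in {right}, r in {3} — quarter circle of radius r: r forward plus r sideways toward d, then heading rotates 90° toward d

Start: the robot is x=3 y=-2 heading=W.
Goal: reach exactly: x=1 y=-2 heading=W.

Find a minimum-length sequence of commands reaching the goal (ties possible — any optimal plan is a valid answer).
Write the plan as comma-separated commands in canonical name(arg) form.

initial: x=3 y=-2 heading=W
step 1 (straight(1)): x=2 y=-2 heading=W
step 2 (straight(1)): x=1 y=-2 heading=W
nothing shorter than 2 reaches the goal.

straight(1), straight(1)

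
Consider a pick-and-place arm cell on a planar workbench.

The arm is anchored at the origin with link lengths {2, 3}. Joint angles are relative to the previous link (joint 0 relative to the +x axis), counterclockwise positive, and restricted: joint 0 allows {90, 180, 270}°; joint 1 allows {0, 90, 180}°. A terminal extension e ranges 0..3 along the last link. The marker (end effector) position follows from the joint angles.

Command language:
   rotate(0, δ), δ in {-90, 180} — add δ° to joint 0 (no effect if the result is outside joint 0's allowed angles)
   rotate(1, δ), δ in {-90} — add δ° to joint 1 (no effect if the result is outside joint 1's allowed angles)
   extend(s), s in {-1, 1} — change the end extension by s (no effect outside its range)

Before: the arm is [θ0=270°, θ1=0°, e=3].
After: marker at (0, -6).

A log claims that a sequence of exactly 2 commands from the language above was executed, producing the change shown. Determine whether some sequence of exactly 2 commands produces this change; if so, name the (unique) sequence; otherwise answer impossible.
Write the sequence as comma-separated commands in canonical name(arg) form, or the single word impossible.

start: [θ0=270°, θ1=0°, e=3]
1. extend(-1) → [θ0=270°, θ1=0°, e=2]
2. extend(-1) → [θ0=270°, θ1=0°, e=1]
no rival 2-sequence matches.

extend(-1), extend(-1)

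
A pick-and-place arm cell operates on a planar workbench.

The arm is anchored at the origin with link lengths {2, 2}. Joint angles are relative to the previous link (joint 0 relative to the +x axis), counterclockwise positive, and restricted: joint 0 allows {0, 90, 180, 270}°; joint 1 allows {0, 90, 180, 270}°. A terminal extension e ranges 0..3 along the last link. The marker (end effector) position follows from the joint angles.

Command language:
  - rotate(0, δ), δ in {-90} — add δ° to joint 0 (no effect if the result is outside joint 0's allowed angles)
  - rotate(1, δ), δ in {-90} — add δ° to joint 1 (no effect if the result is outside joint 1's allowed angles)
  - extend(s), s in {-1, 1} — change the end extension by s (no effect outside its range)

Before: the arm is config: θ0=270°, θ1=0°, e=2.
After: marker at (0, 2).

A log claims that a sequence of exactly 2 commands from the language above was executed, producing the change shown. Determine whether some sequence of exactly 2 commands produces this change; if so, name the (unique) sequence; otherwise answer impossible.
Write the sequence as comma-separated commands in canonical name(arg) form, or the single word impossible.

rotate(1, -90), rotate(1, -90)

initial: config: θ0=270°, θ1=0°, e=2
[1] after rotate(1, -90): config: θ0=270°, θ1=270°, e=2
[2] after rotate(1, -90): config: θ0=270°, θ1=180°, e=2
all 16 alternatives checked — unique.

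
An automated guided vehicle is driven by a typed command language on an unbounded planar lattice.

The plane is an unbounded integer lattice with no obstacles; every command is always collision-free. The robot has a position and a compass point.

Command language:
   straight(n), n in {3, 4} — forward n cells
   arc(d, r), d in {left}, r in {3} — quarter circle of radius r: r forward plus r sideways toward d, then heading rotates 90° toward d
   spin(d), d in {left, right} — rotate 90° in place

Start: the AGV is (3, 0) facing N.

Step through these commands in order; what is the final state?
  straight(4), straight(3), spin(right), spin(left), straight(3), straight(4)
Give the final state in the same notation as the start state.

from: (3, 0) facing N
step 1 (straight(4)): (3, 4) facing N
step 2 (straight(3)): (3, 7) facing N
step 3 (spin(right)): (3, 7) facing E
step 4 (spin(left)): (3, 7) facing N
step 5 (straight(3)): (3, 10) facing N
step 6 (straight(4)): (3, 14) facing N

(3, 14) facing N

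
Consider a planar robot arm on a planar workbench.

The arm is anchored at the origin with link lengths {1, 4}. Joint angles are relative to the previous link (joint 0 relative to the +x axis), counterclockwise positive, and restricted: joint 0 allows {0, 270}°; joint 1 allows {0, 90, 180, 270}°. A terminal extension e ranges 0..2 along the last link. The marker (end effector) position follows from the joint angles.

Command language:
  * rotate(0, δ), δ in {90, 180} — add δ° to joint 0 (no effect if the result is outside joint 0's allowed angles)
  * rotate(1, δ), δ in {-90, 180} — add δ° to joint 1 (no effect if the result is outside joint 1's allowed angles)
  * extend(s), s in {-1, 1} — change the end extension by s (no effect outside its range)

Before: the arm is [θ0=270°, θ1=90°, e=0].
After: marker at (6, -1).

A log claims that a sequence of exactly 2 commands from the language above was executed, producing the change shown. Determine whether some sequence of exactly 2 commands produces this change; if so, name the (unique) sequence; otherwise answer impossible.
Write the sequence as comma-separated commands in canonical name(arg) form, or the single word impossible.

begin: [θ0=270°, θ1=90°, e=0]
1. extend(1) → [θ0=270°, θ1=90°, e=1]
2. extend(1) → [θ0=270°, θ1=90°, e=2]
no other 2-command option fits: unique.

extend(1), extend(1)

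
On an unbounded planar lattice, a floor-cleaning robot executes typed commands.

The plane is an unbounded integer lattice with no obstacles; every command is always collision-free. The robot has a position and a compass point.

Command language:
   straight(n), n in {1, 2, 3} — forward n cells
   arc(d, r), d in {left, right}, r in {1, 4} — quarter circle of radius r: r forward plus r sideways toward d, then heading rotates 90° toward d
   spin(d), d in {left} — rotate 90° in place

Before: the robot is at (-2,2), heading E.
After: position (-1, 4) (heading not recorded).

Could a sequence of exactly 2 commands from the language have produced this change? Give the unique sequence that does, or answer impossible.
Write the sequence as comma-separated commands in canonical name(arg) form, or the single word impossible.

key: running straight(1) before arc(left, 1) would end elsewhere — order is forced
start: at (-2,2), heading E
t=1 arc(left, 1) ⇒ at (-1,3), heading N
t=2 straight(1) ⇒ at (-1,4), heading N
no other 2-command option fits: unique.

arc(left, 1), straight(1)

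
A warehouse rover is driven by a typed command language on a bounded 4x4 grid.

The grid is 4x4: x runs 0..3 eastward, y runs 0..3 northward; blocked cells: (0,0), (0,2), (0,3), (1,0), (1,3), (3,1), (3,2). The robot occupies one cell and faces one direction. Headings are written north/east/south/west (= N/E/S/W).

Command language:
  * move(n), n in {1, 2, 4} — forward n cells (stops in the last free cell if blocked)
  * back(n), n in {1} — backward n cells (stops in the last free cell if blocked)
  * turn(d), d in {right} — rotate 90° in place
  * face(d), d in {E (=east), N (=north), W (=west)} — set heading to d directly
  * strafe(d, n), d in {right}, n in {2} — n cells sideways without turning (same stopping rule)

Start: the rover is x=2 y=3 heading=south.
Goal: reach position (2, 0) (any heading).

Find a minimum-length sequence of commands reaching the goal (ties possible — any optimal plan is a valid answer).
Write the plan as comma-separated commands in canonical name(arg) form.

initial: x=2 y=3 heading=south
1. move(4) → x=2 y=0 heading=south
no 0-step plan works, so 1 is optimal.

move(4)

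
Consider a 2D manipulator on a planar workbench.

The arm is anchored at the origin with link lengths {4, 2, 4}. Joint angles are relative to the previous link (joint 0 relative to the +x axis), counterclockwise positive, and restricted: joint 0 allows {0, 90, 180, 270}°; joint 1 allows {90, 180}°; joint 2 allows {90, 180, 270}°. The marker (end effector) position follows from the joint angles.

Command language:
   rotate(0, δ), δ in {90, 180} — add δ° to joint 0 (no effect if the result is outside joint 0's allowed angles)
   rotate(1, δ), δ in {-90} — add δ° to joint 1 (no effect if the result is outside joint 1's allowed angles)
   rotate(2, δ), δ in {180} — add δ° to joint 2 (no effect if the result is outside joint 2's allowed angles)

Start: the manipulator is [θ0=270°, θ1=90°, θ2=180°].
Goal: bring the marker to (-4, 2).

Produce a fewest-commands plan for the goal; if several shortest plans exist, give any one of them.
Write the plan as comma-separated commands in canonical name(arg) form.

rotate(0, 180), rotate(0, 90)

begin: [θ0=270°, θ1=90°, θ2=180°]
t=1 rotate(0, 180) ⇒ [θ0=90°, θ1=90°, θ2=180°]
t=2 rotate(0, 90) ⇒ [θ0=180°, θ1=90°, θ2=180°]
no 1-step plan works, so 2 is optimal.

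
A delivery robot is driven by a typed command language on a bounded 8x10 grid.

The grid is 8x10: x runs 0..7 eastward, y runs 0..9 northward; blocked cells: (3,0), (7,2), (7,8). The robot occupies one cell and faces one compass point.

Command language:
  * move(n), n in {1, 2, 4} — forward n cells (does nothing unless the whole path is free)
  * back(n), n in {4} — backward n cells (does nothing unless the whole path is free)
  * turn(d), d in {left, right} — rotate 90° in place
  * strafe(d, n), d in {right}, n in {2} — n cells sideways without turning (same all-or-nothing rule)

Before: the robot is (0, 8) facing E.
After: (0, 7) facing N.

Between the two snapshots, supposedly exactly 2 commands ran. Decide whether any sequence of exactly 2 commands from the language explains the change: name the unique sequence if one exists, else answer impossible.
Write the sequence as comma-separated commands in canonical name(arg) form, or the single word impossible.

no 2-step route produces this change.

impossible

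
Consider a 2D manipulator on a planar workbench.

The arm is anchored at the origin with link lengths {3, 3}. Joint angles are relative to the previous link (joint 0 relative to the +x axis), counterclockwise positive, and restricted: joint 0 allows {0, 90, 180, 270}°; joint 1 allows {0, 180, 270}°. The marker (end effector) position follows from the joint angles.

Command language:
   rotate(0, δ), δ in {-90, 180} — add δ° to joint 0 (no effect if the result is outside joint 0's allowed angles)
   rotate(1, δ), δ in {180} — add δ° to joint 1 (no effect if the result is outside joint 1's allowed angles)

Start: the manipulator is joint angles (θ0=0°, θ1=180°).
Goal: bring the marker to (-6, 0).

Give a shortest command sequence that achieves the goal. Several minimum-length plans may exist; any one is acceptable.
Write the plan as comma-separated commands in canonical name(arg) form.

rotate(1, 180), rotate(0, 180)

from: joint angles (θ0=0°, θ1=180°)
t=1 rotate(1, 180) ⇒ joint angles (θ0=0°, θ1=0°)
t=2 rotate(0, 180) ⇒ joint angles (θ0=180°, θ1=0°)
nothing shorter than 2 reaches the goal.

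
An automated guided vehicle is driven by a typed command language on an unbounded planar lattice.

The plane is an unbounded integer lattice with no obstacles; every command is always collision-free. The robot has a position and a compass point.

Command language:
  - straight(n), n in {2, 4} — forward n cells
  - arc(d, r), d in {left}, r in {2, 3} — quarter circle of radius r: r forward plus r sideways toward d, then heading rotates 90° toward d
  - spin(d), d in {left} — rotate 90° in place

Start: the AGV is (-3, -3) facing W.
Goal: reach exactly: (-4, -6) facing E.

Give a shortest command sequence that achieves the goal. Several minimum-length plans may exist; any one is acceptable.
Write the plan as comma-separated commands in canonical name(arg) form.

start: (-3, -3) facing W
step 1 (arc(left, 3)): (-6, -6) facing S
step 2 (spin(left)): (-6, -6) facing E
step 3 (straight(2)): (-4, -6) facing E
no 2-step plan works, so 3 is optimal.

arc(left, 3), spin(left), straight(2)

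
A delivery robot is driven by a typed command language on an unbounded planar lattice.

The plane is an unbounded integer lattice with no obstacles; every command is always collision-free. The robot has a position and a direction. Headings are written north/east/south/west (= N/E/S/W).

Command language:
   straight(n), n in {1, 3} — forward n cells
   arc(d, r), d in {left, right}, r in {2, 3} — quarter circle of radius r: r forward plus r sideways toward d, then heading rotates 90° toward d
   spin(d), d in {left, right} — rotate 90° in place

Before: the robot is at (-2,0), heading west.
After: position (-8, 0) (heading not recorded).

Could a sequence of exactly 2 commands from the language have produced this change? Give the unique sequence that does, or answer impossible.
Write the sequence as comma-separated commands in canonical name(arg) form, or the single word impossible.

straight(3), straight(3)

t0: at (-2,0), heading west
[1] after straight(3): at (-5,0), heading west
[2] after straight(3): at (-8,0), heading west
no other 2-command option fits: unique.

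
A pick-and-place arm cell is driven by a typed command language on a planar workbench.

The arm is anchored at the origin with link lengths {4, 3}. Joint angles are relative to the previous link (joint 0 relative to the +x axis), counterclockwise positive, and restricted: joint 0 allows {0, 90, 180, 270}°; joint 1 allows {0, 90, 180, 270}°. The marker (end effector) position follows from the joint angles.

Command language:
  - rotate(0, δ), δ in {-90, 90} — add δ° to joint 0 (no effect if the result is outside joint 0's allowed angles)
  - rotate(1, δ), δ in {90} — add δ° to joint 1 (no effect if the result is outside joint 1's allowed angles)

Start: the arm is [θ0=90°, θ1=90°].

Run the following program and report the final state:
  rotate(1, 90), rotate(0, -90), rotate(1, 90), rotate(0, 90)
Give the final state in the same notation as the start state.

begin: [θ0=90°, θ1=90°]
1. rotate(1, 90) → [θ0=90°, θ1=180°]
2. rotate(0, -90) → [θ0=0°, θ1=180°]
3. rotate(1, 90) → [θ0=0°, θ1=270°]
4. rotate(0, 90) → [θ0=90°, θ1=270°]

[θ0=90°, θ1=270°]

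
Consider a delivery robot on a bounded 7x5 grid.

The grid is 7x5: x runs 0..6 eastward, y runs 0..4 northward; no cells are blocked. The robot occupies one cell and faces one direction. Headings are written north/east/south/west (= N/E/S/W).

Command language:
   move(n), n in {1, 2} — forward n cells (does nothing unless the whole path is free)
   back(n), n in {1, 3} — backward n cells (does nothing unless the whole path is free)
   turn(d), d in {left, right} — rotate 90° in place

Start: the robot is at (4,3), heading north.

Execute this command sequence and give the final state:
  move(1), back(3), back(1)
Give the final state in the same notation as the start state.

at (4,0), heading north

t0: at (4,3), heading north
1. move(1) → at (4,4), heading north
2. back(3) → at (4,1), heading north
3. back(1) → at (4,0), heading north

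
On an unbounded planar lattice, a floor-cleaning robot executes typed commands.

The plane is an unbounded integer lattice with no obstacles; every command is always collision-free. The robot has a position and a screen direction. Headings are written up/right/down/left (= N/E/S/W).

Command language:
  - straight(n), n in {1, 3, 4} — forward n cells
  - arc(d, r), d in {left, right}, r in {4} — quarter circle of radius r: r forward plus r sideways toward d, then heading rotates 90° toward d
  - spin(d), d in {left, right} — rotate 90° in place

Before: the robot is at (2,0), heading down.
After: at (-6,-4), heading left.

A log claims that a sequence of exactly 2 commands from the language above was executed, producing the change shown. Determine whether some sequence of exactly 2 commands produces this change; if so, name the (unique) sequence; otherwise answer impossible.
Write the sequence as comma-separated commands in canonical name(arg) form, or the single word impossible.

key: cell and facing (now W) both changed — the 2 commands mix motion and turning
t0: at (2,0), heading down
1. arc(right, 4) → at (-2,-4), heading left
2. straight(4) → at (-6,-4), heading left
uniquely the one of 49 2-step routes that fits.

arc(right, 4), straight(4)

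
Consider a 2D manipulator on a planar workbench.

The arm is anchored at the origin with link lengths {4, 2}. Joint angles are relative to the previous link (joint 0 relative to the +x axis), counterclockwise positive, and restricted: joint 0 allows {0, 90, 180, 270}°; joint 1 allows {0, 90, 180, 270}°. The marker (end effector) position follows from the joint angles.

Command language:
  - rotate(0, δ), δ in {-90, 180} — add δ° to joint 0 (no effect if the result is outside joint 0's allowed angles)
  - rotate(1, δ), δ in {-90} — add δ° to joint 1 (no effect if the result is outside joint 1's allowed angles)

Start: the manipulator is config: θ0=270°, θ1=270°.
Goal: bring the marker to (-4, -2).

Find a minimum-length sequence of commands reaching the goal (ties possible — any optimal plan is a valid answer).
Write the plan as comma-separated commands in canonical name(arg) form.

from: config: θ0=270°, θ1=270°
1. rotate(0, -90) → config: θ0=180°, θ1=270°
2. rotate(1, -90) → config: θ0=180°, θ1=180°
3. rotate(1, -90) → config: θ0=180°, θ1=90°
minimal: 3 command(s), checked below 3.

rotate(0, -90), rotate(1, -90), rotate(1, -90)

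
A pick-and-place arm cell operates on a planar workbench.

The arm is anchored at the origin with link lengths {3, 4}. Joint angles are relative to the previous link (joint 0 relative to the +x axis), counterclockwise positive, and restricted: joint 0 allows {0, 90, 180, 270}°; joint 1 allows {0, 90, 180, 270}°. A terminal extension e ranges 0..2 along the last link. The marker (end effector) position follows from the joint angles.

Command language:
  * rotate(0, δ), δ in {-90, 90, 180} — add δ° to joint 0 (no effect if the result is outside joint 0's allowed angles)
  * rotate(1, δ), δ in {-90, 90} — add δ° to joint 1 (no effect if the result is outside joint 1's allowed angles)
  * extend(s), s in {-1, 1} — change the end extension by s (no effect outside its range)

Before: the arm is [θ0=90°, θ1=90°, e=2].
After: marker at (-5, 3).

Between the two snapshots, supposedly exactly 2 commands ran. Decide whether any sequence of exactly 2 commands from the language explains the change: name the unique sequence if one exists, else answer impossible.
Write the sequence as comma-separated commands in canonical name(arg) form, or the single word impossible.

extend(1), extend(-1)

key: running extend(-1) before extend(1) would end elsewhere — order is forced
start: [θ0=90°, θ1=90°, e=2]
[1] after extend(1): [θ0=90°, θ1=90°, e=2]
[2] after extend(-1): [θ0=90°, θ1=90°, e=1]
no other 2-command option fits: unique.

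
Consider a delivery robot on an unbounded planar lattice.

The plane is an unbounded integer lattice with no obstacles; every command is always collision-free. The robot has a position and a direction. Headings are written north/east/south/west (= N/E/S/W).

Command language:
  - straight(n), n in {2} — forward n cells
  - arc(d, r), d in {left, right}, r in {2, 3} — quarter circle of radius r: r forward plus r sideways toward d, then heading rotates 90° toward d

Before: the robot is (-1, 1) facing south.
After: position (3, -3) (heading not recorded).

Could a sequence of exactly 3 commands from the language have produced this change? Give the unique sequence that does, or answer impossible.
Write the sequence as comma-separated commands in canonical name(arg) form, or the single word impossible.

initial: (-1, 1) facing south
step 1 (straight(2)): (-1, -1) facing south
step 2 (arc(left, 2)): (1, -3) facing east
step 3 (straight(2)): (3, -3) facing east
no rival 3-sequence matches.

straight(2), arc(left, 2), straight(2)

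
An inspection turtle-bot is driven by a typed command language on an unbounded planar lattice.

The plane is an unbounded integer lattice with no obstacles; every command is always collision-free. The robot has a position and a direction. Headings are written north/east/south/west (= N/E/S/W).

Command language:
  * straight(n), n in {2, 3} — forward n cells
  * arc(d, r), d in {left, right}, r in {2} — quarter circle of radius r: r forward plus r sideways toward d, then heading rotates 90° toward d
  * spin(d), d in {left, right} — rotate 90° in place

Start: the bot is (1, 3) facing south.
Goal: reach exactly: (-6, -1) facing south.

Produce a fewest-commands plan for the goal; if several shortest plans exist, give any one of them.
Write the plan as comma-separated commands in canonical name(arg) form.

from: (1, 3) facing south
step 1 (arc(right, 2)): (-1, 1) facing west
step 2 (straight(3)): (-4, 1) facing west
step 3 (arc(left, 2)): (-6, -1) facing south
no 2-step plan works, so 3 is optimal.

arc(right, 2), straight(3), arc(left, 2)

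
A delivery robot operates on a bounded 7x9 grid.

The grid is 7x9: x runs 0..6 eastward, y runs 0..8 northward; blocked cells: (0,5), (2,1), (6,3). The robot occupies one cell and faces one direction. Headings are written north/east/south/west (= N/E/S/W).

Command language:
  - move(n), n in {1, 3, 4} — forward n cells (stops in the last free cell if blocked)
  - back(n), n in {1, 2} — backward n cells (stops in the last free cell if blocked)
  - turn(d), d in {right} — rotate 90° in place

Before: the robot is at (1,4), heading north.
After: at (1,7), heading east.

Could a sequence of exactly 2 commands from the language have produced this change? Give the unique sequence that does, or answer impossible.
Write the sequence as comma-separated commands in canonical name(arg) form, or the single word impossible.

key: order matters: swapping move(3) and turn(right) lands elsewhere
start: at (1,4), heading north
[1] after move(3): at (1,7), heading north
[2] after turn(right): at (1,7), heading east
uniquely the one of 36 2-step routes that fits.

move(3), turn(right)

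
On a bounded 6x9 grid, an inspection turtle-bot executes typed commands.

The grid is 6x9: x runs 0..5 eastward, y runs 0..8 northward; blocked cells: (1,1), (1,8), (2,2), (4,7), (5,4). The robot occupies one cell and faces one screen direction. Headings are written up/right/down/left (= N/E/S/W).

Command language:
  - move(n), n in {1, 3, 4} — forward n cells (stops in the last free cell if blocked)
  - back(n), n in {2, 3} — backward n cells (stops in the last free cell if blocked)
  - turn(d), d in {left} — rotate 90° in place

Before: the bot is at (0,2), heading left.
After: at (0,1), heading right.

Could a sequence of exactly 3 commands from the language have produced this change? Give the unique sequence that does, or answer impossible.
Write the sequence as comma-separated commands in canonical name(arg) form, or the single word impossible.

key: cell and facing (now E) both changed — the 3 commands mix motion and turning
start: at (0,2), heading left
[1] after turn(left): at (0,2), heading down
[2] after move(1): at (0,1), heading down
[3] after turn(left): at (0,1), heading right
uniquely the one of 216 3-step routes that fits.

turn(left), move(1), turn(left)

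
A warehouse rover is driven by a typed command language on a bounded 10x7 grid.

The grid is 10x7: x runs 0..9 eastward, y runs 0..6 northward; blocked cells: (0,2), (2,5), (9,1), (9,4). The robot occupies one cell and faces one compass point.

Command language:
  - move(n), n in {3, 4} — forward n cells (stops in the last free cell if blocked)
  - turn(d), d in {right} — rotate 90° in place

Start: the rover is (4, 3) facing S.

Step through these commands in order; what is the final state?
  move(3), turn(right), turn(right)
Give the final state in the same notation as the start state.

(4, 0) facing N

initial: (4, 3) facing S
[1] after move(3): (4, 0) facing S
[2] after turn(right): (4, 0) facing W
[3] after turn(right): (4, 0) facing N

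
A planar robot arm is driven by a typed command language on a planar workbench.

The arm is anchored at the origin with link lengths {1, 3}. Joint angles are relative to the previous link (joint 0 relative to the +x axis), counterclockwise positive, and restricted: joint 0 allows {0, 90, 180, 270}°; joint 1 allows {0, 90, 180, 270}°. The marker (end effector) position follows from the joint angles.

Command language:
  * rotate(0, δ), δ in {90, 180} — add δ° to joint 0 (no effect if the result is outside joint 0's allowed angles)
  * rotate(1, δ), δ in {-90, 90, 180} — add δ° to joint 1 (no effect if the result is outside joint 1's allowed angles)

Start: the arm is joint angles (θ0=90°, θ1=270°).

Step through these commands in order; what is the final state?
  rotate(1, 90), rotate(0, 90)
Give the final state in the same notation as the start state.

from: joint angles (θ0=90°, θ1=270°)
step 1 (rotate(1, 90)): joint angles (θ0=90°, θ1=0°)
step 2 (rotate(0, 90)): joint angles (θ0=180°, θ1=0°)

joint angles (θ0=180°, θ1=0°)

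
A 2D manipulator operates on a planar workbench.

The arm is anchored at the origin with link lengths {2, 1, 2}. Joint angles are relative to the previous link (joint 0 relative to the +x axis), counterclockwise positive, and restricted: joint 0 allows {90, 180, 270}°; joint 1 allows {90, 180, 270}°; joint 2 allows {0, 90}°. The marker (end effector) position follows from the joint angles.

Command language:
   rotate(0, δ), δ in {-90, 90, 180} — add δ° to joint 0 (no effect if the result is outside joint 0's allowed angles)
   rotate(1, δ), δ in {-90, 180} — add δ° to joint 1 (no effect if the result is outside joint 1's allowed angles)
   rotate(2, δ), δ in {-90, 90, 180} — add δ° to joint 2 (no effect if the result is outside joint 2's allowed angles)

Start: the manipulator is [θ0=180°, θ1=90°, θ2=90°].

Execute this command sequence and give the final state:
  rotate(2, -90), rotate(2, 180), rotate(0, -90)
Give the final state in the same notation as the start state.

t0: [θ0=180°, θ1=90°, θ2=90°]
1. rotate(2, -90) → [θ0=180°, θ1=90°, θ2=0°]
2. rotate(2, 180) → [θ0=180°, θ1=90°, θ2=0°]
3. rotate(0, -90) → [θ0=90°, θ1=90°, θ2=0°]

[θ0=90°, θ1=90°, θ2=0°]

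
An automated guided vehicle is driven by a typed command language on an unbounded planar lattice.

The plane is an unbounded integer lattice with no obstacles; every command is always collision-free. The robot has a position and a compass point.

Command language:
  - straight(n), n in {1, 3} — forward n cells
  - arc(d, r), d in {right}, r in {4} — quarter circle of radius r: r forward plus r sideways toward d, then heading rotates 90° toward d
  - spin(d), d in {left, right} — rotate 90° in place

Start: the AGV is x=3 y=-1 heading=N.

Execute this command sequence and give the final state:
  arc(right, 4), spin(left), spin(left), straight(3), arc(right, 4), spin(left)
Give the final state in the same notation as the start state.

x=0 y=7 heading=W

t0: x=3 y=-1 heading=N
[1] after arc(right, 4): x=7 y=3 heading=E
[2] after spin(left): x=7 y=3 heading=N
[3] after spin(left): x=7 y=3 heading=W
[4] after straight(3): x=4 y=3 heading=W
[5] after arc(right, 4): x=0 y=7 heading=N
[6] after spin(left): x=0 y=7 heading=W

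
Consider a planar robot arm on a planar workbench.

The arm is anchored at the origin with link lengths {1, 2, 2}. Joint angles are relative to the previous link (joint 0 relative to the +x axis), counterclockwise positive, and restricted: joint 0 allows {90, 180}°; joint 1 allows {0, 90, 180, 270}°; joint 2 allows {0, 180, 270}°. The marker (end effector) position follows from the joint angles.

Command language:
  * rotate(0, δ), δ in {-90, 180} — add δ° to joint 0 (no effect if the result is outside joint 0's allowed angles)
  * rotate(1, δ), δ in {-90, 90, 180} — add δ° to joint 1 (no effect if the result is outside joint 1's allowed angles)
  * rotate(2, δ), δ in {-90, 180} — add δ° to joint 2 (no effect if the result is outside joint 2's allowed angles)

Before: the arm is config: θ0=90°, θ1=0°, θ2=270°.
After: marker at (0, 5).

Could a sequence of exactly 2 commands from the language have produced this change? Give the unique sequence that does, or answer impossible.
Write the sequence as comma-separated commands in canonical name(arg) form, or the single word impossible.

rotate(2, -90), rotate(2, 180)

key: order matters: swapping rotate(2, -90) and rotate(2, 180) lands elsewhere
start: config: θ0=90°, θ1=0°, θ2=270°
[1] after rotate(2, -90): config: θ0=90°, θ1=0°, θ2=180°
[2] after rotate(2, 180): config: θ0=90°, θ1=0°, θ2=0°
no other 2-command option fits: unique.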